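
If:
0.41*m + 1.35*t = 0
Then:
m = -3.29268292682927*t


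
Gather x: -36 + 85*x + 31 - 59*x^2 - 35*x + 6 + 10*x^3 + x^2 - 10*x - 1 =10*x^3 - 58*x^2 + 40*x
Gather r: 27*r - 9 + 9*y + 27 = 27*r + 9*y + 18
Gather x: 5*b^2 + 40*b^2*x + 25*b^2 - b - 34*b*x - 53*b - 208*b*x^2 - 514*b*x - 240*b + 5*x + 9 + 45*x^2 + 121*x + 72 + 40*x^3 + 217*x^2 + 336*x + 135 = 30*b^2 - 294*b + 40*x^3 + x^2*(262 - 208*b) + x*(40*b^2 - 548*b + 462) + 216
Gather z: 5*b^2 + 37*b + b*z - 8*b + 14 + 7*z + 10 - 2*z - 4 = 5*b^2 + 29*b + z*(b + 5) + 20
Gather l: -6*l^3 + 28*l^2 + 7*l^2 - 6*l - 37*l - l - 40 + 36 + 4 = -6*l^3 + 35*l^2 - 44*l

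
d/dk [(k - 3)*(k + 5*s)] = 2*k + 5*s - 3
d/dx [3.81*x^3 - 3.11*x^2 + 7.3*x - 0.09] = 11.43*x^2 - 6.22*x + 7.3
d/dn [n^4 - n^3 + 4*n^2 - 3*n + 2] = 4*n^3 - 3*n^2 + 8*n - 3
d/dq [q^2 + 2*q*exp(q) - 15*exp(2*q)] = 2*q*exp(q) + 2*q - 30*exp(2*q) + 2*exp(q)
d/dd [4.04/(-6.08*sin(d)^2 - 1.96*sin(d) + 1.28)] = (49.1264*sin(d) + 7.9184)*cos(d)/(6.08*sin(d)^2 + 1.96*sin(d) - 1.28)^2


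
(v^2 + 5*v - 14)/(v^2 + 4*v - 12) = (v + 7)/(v + 6)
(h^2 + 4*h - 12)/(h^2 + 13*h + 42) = (h - 2)/(h + 7)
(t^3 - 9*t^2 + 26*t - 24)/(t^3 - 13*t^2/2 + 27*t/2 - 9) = 2*(t - 4)/(2*t - 3)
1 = 1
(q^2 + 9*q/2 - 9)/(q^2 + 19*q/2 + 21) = (2*q - 3)/(2*q + 7)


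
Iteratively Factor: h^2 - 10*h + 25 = (h - 5)*(h - 5)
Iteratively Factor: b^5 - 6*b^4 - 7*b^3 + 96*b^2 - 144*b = (b + 4)*(b^4 - 10*b^3 + 33*b^2 - 36*b) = b*(b + 4)*(b^3 - 10*b^2 + 33*b - 36) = b*(b - 3)*(b + 4)*(b^2 - 7*b + 12) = b*(b - 4)*(b - 3)*(b + 4)*(b - 3)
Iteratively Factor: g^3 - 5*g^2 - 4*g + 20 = (g - 2)*(g^2 - 3*g - 10) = (g - 2)*(g + 2)*(g - 5)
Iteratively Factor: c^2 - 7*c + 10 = (c - 2)*(c - 5)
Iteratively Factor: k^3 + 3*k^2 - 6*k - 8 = (k + 4)*(k^2 - k - 2) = (k - 2)*(k + 4)*(k + 1)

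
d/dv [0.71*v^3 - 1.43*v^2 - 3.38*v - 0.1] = 2.13*v^2 - 2.86*v - 3.38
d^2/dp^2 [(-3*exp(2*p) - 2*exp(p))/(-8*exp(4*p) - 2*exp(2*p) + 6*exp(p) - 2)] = (48*exp(7*p) + 120*exp(6*p) + 96*exp(5*p) + 187*exp(4*p) + 145*exp(3*p) + 57*exp(2*p) + 26*exp(p) + 2)*exp(p)/(2*(16*exp(10*p) + 16*exp(9*p) + 24*exp(8*p) - 16*exp(7*p) - 7*exp(6*p) - 21*exp(5*p) + 14*exp(4*p) - exp(3*p) + 6*exp(2*p) - 5*exp(p) + 1))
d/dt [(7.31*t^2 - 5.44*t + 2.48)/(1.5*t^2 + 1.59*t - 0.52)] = (19.7829*t^2 - 15.0424*t - 1.1144)/(2.25*t^4 + 4.77*t^3 + 0.9681*t^2 - 1.6536*t + 0.2704)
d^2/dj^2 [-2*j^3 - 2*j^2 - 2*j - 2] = -12*j - 4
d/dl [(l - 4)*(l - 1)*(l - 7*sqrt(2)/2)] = 3*l^2 - 10*l - 7*sqrt(2)*l + 4 + 35*sqrt(2)/2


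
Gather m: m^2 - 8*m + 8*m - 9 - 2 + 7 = m^2 - 4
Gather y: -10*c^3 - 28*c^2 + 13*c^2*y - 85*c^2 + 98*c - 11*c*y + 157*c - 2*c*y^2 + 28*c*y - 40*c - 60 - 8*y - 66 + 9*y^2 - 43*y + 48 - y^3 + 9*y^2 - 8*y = -10*c^3 - 113*c^2 + 215*c - y^3 + y^2*(18 - 2*c) + y*(13*c^2 + 17*c - 59) - 78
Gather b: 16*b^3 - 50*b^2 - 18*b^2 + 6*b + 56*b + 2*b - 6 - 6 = 16*b^3 - 68*b^2 + 64*b - 12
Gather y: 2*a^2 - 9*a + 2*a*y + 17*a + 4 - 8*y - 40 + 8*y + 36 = 2*a^2 + 2*a*y + 8*a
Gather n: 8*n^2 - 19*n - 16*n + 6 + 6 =8*n^2 - 35*n + 12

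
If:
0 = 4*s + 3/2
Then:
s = -3/8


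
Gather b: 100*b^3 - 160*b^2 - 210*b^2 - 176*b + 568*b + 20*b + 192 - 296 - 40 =100*b^3 - 370*b^2 + 412*b - 144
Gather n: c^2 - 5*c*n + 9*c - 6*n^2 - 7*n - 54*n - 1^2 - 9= c^2 + 9*c - 6*n^2 + n*(-5*c - 61) - 10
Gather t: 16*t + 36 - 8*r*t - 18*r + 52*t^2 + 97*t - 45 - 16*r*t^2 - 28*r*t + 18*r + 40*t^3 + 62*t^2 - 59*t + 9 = 40*t^3 + t^2*(114 - 16*r) + t*(54 - 36*r)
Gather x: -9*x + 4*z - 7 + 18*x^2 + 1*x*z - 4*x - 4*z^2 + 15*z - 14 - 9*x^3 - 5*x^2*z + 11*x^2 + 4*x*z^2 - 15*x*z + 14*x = -9*x^3 + x^2*(29 - 5*z) + x*(4*z^2 - 14*z + 1) - 4*z^2 + 19*z - 21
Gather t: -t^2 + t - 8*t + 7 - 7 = -t^2 - 7*t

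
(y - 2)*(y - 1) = y^2 - 3*y + 2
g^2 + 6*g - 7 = (g - 1)*(g + 7)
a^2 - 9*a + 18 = (a - 6)*(a - 3)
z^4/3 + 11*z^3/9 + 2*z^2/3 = z^2*(z/3 + 1)*(z + 2/3)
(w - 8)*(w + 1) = w^2 - 7*w - 8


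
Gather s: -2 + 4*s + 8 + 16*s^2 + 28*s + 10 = 16*s^2 + 32*s + 16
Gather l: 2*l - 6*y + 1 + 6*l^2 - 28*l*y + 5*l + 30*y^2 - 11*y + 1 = 6*l^2 + l*(7 - 28*y) + 30*y^2 - 17*y + 2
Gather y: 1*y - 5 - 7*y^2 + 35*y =-7*y^2 + 36*y - 5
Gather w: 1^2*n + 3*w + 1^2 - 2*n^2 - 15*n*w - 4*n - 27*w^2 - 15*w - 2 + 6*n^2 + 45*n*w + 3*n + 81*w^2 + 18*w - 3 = 4*n^2 + 54*w^2 + w*(30*n + 6) - 4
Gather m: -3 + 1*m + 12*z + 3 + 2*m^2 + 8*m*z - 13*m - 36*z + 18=2*m^2 + m*(8*z - 12) - 24*z + 18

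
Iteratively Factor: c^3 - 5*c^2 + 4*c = (c - 1)*(c^2 - 4*c) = (c - 4)*(c - 1)*(c)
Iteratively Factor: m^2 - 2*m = (m)*(m - 2)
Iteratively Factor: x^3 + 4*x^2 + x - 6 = (x - 1)*(x^2 + 5*x + 6) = (x - 1)*(x + 2)*(x + 3)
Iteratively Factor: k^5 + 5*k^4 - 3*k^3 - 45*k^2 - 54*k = (k + 3)*(k^4 + 2*k^3 - 9*k^2 - 18*k) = (k + 2)*(k + 3)*(k^3 - 9*k) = (k - 3)*(k + 2)*(k + 3)*(k^2 + 3*k) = k*(k - 3)*(k + 2)*(k + 3)*(k + 3)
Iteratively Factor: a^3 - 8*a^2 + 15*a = (a - 3)*(a^2 - 5*a) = (a - 5)*(a - 3)*(a)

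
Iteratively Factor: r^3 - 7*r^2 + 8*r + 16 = (r - 4)*(r^2 - 3*r - 4) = (r - 4)^2*(r + 1)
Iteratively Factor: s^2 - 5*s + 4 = (s - 4)*(s - 1)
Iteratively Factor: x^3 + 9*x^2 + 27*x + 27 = (x + 3)*(x^2 + 6*x + 9) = (x + 3)^2*(x + 3)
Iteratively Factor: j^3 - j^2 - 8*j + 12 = (j - 2)*(j^2 + j - 6) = (j - 2)^2*(j + 3)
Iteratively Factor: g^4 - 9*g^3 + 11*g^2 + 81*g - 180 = (g + 3)*(g^3 - 12*g^2 + 47*g - 60) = (g - 5)*(g + 3)*(g^2 - 7*g + 12) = (g - 5)*(g - 4)*(g + 3)*(g - 3)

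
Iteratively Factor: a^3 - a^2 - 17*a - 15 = (a + 3)*(a^2 - 4*a - 5) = (a + 1)*(a + 3)*(a - 5)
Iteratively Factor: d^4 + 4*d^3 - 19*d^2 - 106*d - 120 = (d + 2)*(d^3 + 2*d^2 - 23*d - 60) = (d + 2)*(d + 4)*(d^2 - 2*d - 15) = (d + 2)*(d + 3)*(d + 4)*(d - 5)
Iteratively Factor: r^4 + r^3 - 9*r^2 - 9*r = (r + 1)*(r^3 - 9*r) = (r - 3)*(r + 1)*(r^2 + 3*r) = r*(r - 3)*(r + 1)*(r + 3)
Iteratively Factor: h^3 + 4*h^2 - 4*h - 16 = (h + 4)*(h^2 - 4) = (h - 2)*(h + 4)*(h + 2)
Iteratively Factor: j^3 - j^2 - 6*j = (j + 2)*(j^2 - 3*j) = (j - 3)*(j + 2)*(j)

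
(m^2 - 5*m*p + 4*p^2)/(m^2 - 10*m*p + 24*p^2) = (-m + p)/(-m + 6*p)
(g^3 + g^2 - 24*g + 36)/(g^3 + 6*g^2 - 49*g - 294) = (g^2 - 5*g + 6)/(g^2 - 49)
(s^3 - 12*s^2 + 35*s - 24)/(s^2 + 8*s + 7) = (s^3 - 12*s^2 + 35*s - 24)/(s^2 + 8*s + 7)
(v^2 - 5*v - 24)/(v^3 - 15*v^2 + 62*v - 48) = (v + 3)/(v^2 - 7*v + 6)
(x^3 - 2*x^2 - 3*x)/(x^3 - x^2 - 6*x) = (x + 1)/(x + 2)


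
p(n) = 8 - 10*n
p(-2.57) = 33.70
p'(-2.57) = -10.00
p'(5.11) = -10.00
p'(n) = -10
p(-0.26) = 10.60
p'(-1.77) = -10.00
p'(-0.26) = -10.00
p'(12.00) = -10.00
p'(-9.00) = -10.00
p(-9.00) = 98.00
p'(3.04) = -10.00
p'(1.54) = -10.00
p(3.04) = -22.40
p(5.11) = -43.10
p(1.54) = -7.40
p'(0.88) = -10.00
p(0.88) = -0.80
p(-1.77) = 25.70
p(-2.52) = 33.20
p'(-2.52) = -10.00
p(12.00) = -112.00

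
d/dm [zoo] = 0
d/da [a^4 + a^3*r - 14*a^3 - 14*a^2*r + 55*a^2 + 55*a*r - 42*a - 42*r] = 4*a^3 + 3*a^2*r - 42*a^2 - 28*a*r + 110*a + 55*r - 42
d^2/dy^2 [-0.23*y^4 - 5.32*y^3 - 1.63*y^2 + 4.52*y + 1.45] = -2.76*y^2 - 31.92*y - 3.26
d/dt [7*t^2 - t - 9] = 14*t - 1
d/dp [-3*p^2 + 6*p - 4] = 6 - 6*p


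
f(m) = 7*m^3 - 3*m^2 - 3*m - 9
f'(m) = 21*m^2 - 6*m - 3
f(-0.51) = -9.18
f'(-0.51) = 5.52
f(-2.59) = -142.97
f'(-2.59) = 153.41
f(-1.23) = -22.87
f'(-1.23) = 36.15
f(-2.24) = -96.01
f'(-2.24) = 115.81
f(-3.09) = -234.90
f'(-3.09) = 216.05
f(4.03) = 388.34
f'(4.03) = 313.88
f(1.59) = 6.78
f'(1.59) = 40.55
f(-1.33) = -26.79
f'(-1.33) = 42.13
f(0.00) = -9.00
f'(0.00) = -3.00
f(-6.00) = -1611.00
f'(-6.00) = 789.00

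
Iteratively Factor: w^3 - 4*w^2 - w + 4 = (w + 1)*(w^2 - 5*w + 4) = (w - 1)*(w + 1)*(w - 4)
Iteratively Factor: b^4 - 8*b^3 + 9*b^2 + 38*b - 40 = (b + 2)*(b^3 - 10*b^2 + 29*b - 20) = (b - 5)*(b + 2)*(b^2 - 5*b + 4) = (b - 5)*(b - 1)*(b + 2)*(b - 4)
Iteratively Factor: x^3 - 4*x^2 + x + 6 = (x + 1)*(x^2 - 5*x + 6) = (x - 3)*(x + 1)*(x - 2)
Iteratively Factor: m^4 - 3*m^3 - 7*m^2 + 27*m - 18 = (m - 2)*(m^3 - m^2 - 9*m + 9) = (m - 2)*(m - 1)*(m^2 - 9) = (m - 3)*(m - 2)*(m - 1)*(m + 3)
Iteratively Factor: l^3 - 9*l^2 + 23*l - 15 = (l - 5)*(l^2 - 4*l + 3) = (l - 5)*(l - 1)*(l - 3)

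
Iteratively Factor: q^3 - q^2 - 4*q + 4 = (q + 2)*(q^2 - 3*q + 2) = (q - 2)*(q + 2)*(q - 1)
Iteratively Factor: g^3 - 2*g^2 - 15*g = (g - 5)*(g^2 + 3*g) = g*(g - 5)*(g + 3)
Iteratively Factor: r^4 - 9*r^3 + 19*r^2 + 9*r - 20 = (r - 5)*(r^3 - 4*r^2 - r + 4) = (r - 5)*(r - 1)*(r^2 - 3*r - 4) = (r - 5)*(r - 4)*(r - 1)*(r + 1)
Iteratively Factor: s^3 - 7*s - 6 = (s - 3)*(s^2 + 3*s + 2) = (s - 3)*(s + 2)*(s + 1)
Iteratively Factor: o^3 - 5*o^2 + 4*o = (o - 1)*(o^2 - 4*o) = (o - 4)*(o - 1)*(o)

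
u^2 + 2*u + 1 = (u + 1)^2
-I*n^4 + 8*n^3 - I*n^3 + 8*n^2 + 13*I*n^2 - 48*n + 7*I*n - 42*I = (n - 2)*(n + 3)*(n + 7*I)*(-I*n + 1)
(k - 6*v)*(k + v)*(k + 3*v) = k^3 - 2*k^2*v - 21*k*v^2 - 18*v^3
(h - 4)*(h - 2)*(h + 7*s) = h^3 + 7*h^2*s - 6*h^2 - 42*h*s + 8*h + 56*s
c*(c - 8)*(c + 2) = c^3 - 6*c^2 - 16*c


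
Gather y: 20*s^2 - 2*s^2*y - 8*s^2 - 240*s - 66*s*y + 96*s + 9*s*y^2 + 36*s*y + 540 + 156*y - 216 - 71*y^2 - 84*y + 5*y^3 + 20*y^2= 12*s^2 - 144*s + 5*y^3 + y^2*(9*s - 51) + y*(-2*s^2 - 30*s + 72) + 324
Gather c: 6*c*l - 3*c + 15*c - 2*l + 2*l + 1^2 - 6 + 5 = c*(6*l + 12)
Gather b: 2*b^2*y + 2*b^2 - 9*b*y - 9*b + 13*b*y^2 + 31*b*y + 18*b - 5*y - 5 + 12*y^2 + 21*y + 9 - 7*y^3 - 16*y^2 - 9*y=b^2*(2*y + 2) + b*(13*y^2 + 22*y + 9) - 7*y^3 - 4*y^2 + 7*y + 4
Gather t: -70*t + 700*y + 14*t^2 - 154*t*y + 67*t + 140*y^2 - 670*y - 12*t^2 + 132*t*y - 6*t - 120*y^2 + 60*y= 2*t^2 + t*(-22*y - 9) + 20*y^2 + 90*y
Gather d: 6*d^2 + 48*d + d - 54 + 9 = 6*d^2 + 49*d - 45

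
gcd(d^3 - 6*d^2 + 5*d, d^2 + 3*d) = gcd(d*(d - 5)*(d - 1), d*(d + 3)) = d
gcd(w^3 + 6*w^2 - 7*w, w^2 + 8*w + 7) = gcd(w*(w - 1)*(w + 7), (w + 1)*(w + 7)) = w + 7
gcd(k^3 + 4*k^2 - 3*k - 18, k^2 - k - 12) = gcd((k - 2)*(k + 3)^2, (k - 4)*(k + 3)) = k + 3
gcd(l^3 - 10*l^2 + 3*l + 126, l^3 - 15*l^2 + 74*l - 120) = l - 6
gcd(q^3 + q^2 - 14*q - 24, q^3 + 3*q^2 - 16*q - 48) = q^2 - q - 12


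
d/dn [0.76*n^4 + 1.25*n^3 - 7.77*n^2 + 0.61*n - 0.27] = 3.04*n^3 + 3.75*n^2 - 15.54*n + 0.61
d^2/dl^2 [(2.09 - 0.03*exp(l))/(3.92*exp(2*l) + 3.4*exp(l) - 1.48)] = (-0.460992*exp(4*l) + 128.862944*exp(3*l) + 82.522272*exp(2*l) + 72.510816*exp(l) + 10.451168)*exp(l)/(60.236288*exp(6*l) + 156.73728*exp(5*l) + 67.718784*exp(4*l) - 79.04864*exp(3*l) - 25.567296*exp(2*l) + 22.34208*exp(l) - 3.241792)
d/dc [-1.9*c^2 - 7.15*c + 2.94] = -3.8*c - 7.15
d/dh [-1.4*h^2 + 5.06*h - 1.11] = 5.06 - 2.8*h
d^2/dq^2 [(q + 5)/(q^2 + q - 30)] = 2*(-3*(q + 2)*(q^2 + q - 30) + (q + 5)*(2*q + 1)^2)/(q^2 + q - 30)^3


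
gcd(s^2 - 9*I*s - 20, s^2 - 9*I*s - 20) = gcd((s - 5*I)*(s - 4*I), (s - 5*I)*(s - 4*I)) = s^2 - 9*I*s - 20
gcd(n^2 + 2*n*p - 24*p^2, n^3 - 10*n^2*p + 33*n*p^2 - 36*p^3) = -n + 4*p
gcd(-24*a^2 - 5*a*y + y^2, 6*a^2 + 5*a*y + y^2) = 3*a + y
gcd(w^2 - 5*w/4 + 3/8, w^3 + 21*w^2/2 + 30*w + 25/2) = 1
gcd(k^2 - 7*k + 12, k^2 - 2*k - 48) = 1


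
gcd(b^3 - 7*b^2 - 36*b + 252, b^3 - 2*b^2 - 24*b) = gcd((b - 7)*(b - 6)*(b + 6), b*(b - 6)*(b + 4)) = b - 6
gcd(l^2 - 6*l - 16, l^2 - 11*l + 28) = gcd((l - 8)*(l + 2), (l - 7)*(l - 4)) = 1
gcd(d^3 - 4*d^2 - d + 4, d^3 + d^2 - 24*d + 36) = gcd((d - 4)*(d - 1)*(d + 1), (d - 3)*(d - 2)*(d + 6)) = 1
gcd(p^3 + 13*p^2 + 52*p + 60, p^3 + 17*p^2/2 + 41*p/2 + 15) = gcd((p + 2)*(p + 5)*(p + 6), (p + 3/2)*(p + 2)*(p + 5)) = p^2 + 7*p + 10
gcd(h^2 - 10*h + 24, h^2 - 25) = 1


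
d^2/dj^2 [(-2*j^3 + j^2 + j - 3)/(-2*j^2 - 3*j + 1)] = 2*(24*j^3 + 12*j^2 + 54*j + 29)/(8*j^6 + 36*j^5 + 42*j^4 - 9*j^3 - 21*j^2 + 9*j - 1)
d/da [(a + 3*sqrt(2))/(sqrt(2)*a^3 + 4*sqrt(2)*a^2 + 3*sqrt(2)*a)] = sqrt(2)*(a*(a^2 + 4*a + 3) - (a + 3*sqrt(2))*(3*a^2 + 8*a + 3))/(2*a^2*(a^2 + 4*a + 3)^2)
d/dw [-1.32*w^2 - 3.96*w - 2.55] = -2.64*w - 3.96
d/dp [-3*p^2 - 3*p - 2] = -6*p - 3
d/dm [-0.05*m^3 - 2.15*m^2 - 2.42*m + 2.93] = -0.15*m^2 - 4.3*m - 2.42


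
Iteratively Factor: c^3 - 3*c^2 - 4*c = (c - 4)*(c^2 + c) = (c - 4)*(c + 1)*(c)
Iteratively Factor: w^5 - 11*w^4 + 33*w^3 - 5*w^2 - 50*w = (w)*(w^4 - 11*w^3 + 33*w^2 - 5*w - 50) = w*(w + 1)*(w^3 - 12*w^2 + 45*w - 50) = w*(w - 2)*(w + 1)*(w^2 - 10*w + 25) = w*(w - 5)*(w - 2)*(w + 1)*(w - 5)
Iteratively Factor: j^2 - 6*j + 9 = (j - 3)*(j - 3)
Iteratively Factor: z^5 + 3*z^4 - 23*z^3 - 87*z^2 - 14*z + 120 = (z + 3)*(z^4 - 23*z^2 - 18*z + 40) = (z + 2)*(z + 3)*(z^3 - 2*z^2 - 19*z + 20) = (z - 1)*(z + 2)*(z + 3)*(z^2 - z - 20) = (z - 1)*(z + 2)*(z + 3)*(z + 4)*(z - 5)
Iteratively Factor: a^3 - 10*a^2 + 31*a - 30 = (a - 2)*(a^2 - 8*a + 15) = (a - 5)*(a - 2)*(a - 3)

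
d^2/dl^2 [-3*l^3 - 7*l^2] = -18*l - 14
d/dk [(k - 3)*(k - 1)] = 2*k - 4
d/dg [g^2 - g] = 2*g - 1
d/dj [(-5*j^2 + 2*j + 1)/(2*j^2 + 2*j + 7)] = 2*(-7*j^2 - 37*j + 6)/(4*j^4 + 8*j^3 + 32*j^2 + 28*j + 49)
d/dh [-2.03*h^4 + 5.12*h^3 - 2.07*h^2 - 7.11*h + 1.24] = -8.12*h^3 + 15.36*h^2 - 4.14*h - 7.11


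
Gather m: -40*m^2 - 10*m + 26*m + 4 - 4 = -40*m^2 + 16*m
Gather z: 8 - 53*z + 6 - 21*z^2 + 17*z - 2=-21*z^2 - 36*z + 12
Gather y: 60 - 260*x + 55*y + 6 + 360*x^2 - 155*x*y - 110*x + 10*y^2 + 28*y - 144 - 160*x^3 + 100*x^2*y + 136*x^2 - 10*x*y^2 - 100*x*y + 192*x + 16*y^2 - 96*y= -160*x^3 + 496*x^2 - 178*x + y^2*(26 - 10*x) + y*(100*x^2 - 255*x - 13) - 78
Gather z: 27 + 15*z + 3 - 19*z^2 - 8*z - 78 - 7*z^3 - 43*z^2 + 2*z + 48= -7*z^3 - 62*z^2 + 9*z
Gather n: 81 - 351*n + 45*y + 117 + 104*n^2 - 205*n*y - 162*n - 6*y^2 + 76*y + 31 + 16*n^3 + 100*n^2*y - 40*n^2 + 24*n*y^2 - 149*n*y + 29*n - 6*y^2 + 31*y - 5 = 16*n^3 + n^2*(100*y + 64) + n*(24*y^2 - 354*y - 484) - 12*y^2 + 152*y + 224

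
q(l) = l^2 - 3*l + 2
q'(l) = 2*l - 3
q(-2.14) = 13.00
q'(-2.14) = -7.28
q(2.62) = 1.00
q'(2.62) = 2.24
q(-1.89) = 11.24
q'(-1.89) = -6.78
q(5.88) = 18.93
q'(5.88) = 8.76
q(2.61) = 0.98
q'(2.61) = 2.22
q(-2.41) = 15.04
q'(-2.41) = -7.82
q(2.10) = 0.11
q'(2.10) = 1.20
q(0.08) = 1.77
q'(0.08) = -2.84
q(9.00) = 56.00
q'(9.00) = 15.00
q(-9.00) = 110.00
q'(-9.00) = -21.00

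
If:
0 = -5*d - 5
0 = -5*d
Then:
No Solution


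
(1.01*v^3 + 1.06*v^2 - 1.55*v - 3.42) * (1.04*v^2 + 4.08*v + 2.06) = 1.0504*v^5 + 5.2232*v^4 + 4.7934*v^3 - 7.6972*v^2 - 17.1466*v - 7.0452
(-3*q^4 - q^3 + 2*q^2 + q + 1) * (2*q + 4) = -6*q^5 - 14*q^4 + 10*q^2 + 6*q + 4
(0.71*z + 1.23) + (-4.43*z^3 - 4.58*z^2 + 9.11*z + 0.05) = -4.43*z^3 - 4.58*z^2 + 9.82*z + 1.28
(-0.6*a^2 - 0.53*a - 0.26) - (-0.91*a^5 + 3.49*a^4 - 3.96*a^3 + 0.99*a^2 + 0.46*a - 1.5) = 0.91*a^5 - 3.49*a^4 + 3.96*a^3 - 1.59*a^2 - 0.99*a + 1.24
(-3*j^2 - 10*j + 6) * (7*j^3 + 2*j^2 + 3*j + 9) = -21*j^5 - 76*j^4 + 13*j^3 - 45*j^2 - 72*j + 54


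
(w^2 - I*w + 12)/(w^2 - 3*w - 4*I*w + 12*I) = (w + 3*I)/(w - 3)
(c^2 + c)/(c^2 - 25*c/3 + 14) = 3*c*(c + 1)/(3*c^2 - 25*c + 42)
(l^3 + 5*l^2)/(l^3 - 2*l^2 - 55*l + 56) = l^2*(l + 5)/(l^3 - 2*l^2 - 55*l + 56)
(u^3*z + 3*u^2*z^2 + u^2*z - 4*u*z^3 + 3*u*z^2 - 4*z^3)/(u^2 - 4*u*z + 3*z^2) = z*(-u^2 - 4*u*z - u - 4*z)/(-u + 3*z)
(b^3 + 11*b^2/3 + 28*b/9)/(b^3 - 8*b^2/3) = (9*b^2 + 33*b + 28)/(3*b*(3*b - 8))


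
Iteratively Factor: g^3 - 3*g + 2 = (g - 1)*(g^2 + g - 2) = (g - 1)^2*(g + 2)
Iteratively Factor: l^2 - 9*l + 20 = (l - 5)*(l - 4)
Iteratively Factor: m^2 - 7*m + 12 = (m - 4)*(m - 3)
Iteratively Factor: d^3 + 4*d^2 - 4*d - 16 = (d + 4)*(d^2 - 4) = (d - 2)*(d + 4)*(d + 2)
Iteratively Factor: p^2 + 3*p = (p)*(p + 3)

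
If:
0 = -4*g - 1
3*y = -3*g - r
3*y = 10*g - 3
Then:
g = -1/4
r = 25/4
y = -11/6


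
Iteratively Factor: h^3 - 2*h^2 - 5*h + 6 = (h - 1)*(h^2 - h - 6) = (h - 1)*(h + 2)*(h - 3)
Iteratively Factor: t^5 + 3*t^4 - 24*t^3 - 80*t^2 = (t)*(t^4 + 3*t^3 - 24*t^2 - 80*t) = t^2*(t^3 + 3*t^2 - 24*t - 80) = t^2*(t - 5)*(t^2 + 8*t + 16) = t^2*(t - 5)*(t + 4)*(t + 4)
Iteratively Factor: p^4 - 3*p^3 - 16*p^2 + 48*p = (p - 3)*(p^3 - 16*p) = p*(p - 3)*(p^2 - 16) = p*(p - 3)*(p + 4)*(p - 4)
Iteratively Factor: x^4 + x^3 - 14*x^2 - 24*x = (x + 3)*(x^3 - 2*x^2 - 8*x) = (x + 2)*(x + 3)*(x^2 - 4*x) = x*(x + 2)*(x + 3)*(x - 4)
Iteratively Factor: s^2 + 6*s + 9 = (s + 3)*(s + 3)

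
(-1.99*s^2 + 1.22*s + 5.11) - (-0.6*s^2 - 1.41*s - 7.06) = -1.39*s^2 + 2.63*s + 12.17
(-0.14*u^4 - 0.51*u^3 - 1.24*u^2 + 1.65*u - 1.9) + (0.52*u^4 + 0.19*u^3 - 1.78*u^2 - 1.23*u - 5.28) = 0.38*u^4 - 0.32*u^3 - 3.02*u^2 + 0.42*u - 7.18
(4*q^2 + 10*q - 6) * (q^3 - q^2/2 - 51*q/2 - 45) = 4*q^5 + 8*q^4 - 113*q^3 - 432*q^2 - 297*q + 270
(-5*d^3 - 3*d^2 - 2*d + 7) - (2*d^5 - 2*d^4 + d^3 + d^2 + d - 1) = -2*d^5 + 2*d^4 - 6*d^3 - 4*d^2 - 3*d + 8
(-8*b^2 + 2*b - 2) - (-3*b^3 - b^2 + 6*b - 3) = 3*b^3 - 7*b^2 - 4*b + 1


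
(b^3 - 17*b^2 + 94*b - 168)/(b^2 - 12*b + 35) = (b^2 - 10*b + 24)/(b - 5)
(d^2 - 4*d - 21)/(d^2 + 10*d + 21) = (d - 7)/(d + 7)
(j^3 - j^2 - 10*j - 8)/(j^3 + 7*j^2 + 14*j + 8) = (j - 4)/(j + 4)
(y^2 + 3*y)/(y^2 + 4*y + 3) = y/(y + 1)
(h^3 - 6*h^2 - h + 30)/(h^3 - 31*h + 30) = (h^2 - h - 6)/(h^2 + 5*h - 6)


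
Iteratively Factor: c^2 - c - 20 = (c + 4)*(c - 5)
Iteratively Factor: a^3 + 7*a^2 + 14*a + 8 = (a + 4)*(a^2 + 3*a + 2) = (a + 1)*(a + 4)*(a + 2)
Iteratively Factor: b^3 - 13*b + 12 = (b - 1)*(b^2 + b - 12) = (b - 1)*(b + 4)*(b - 3)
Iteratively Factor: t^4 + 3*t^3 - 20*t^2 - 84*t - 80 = (t - 5)*(t^3 + 8*t^2 + 20*t + 16) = (t - 5)*(t + 4)*(t^2 + 4*t + 4) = (t - 5)*(t + 2)*(t + 4)*(t + 2)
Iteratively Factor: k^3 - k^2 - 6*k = (k + 2)*(k^2 - 3*k) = k*(k + 2)*(k - 3)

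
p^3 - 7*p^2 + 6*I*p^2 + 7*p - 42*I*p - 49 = (p - 7)*(p - I)*(p + 7*I)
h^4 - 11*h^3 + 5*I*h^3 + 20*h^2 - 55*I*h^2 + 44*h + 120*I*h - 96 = (h - 8)*(h - 3)*(h + I)*(h + 4*I)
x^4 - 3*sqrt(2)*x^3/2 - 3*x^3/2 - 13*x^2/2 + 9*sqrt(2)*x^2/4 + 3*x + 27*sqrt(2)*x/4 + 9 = (x - 3)*(x + 3/2)*(x - 2*sqrt(2))*(x + sqrt(2)/2)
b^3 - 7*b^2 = b^2*(b - 7)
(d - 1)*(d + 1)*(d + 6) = d^3 + 6*d^2 - d - 6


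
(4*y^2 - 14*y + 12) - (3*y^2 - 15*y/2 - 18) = y^2 - 13*y/2 + 30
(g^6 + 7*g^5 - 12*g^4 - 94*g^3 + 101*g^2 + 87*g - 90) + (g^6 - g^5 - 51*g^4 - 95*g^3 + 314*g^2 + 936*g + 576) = 2*g^6 + 6*g^5 - 63*g^4 - 189*g^3 + 415*g^2 + 1023*g + 486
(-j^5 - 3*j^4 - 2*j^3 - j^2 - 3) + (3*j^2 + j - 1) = -j^5 - 3*j^4 - 2*j^3 + 2*j^2 + j - 4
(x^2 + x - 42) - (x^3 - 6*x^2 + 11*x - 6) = -x^3 + 7*x^2 - 10*x - 36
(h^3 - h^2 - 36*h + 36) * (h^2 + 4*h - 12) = h^5 + 3*h^4 - 52*h^3 - 96*h^2 + 576*h - 432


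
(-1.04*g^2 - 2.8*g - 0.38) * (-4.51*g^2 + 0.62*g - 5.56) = 4.6904*g^4 + 11.9832*g^3 + 5.7602*g^2 + 15.3324*g + 2.1128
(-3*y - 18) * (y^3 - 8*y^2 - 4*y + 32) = -3*y^4 + 6*y^3 + 156*y^2 - 24*y - 576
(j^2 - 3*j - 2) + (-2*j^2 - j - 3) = -j^2 - 4*j - 5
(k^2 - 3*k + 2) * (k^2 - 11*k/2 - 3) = k^4 - 17*k^3/2 + 31*k^2/2 - 2*k - 6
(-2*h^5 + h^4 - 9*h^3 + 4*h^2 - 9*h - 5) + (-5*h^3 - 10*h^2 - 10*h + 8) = -2*h^5 + h^4 - 14*h^3 - 6*h^2 - 19*h + 3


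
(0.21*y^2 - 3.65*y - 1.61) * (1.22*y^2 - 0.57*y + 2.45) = 0.2562*y^4 - 4.5727*y^3 + 0.6308*y^2 - 8.0248*y - 3.9445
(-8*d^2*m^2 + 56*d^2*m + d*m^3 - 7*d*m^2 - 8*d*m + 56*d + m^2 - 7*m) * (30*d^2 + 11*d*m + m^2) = -240*d^4*m^2 + 1680*d^4*m - 58*d^3*m^3 + 406*d^3*m^2 - 240*d^3*m + 1680*d^3 + 3*d^2*m^4 - 21*d^2*m^3 - 58*d^2*m^2 + 406*d^2*m + d*m^5 - 7*d*m^4 + 3*d*m^3 - 21*d*m^2 + m^4 - 7*m^3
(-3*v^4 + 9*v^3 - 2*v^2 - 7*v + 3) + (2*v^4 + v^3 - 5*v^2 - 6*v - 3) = -v^4 + 10*v^3 - 7*v^2 - 13*v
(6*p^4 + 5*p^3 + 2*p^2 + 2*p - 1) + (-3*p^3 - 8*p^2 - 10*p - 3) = 6*p^4 + 2*p^3 - 6*p^2 - 8*p - 4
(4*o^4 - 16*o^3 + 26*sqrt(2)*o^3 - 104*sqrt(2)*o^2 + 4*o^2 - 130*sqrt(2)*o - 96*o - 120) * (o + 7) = 4*o^5 + 12*o^4 + 26*sqrt(2)*o^4 - 108*o^3 + 78*sqrt(2)*o^3 - 858*sqrt(2)*o^2 - 68*o^2 - 910*sqrt(2)*o - 792*o - 840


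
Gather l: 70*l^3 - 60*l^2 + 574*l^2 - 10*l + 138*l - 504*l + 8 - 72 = 70*l^3 + 514*l^2 - 376*l - 64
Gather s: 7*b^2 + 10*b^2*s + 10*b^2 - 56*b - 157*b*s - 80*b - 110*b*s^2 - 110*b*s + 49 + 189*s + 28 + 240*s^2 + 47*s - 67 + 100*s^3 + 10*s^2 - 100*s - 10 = 17*b^2 - 136*b + 100*s^3 + s^2*(250 - 110*b) + s*(10*b^2 - 267*b + 136)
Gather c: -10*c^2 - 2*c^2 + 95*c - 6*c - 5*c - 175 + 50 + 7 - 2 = -12*c^2 + 84*c - 120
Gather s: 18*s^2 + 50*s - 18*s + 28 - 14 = 18*s^2 + 32*s + 14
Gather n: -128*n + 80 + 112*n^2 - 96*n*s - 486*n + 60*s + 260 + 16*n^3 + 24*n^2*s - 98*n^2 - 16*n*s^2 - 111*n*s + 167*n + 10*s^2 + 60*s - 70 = 16*n^3 + n^2*(24*s + 14) + n*(-16*s^2 - 207*s - 447) + 10*s^2 + 120*s + 270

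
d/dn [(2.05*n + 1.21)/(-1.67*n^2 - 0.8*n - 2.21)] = (3.4235*n^2 + 4.0414*n - 3.5625)/(2.7889*n^4 + 2.672*n^3 + 8.0214*n^2 + 3.536*n + 4.8841)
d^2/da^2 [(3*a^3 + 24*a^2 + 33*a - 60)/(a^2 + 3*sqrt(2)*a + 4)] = 6*(-24*sqrt(2)*a^3 + 25*a^3 - 156*a^2 + 36*sqrt(2)*a^2 - 180*sqrt(2)*a - 84*a - 132*sqrt(2) - 152)/(a^6 + 9*sqrt(2)*a^5 + 66*a^4 + 126*sqrt(2)*a^3 + 264*a^2 + 144*sqrt(2)*a + 64)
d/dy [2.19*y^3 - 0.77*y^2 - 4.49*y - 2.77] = 6.57*y^2 - 1.54*y - 4.49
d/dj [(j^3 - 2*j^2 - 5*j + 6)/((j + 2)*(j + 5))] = (j^2 + 10*j - 23)/(j^2 + 10*j + 25)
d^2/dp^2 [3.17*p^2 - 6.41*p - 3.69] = 6.34000000000000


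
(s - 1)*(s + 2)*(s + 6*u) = s^3 + 6*s^2*u + s^2 + 6*s*u - 2*s - 12*u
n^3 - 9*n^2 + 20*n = n*(n - 5)*(n - 4)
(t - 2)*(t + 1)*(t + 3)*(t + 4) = t^4 + 6*t^3 + 3*t^2 - 26*t - 24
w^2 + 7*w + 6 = (w + 1)*(w + 6)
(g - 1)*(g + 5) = g^2 + 4*g - 5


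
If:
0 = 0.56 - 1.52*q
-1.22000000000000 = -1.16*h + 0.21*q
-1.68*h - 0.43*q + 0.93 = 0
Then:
No Solution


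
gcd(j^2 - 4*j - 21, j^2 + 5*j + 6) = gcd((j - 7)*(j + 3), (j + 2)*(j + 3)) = j + 3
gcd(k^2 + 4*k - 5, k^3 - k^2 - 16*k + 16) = k - 1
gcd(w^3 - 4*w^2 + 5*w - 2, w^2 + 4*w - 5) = w - 1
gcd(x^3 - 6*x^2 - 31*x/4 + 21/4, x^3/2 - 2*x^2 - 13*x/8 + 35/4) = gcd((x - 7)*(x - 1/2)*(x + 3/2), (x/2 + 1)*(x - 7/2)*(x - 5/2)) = 1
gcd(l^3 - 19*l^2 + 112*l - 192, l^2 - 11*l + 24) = l^2 - 11*l + 24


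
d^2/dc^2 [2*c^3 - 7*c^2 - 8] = 12*c - 14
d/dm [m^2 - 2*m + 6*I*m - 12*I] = 2*m - 2 + 6*I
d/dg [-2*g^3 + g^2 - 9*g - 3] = -6*g^2 + 2*g - 9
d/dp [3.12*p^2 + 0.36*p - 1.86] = 6.24*p + 0.36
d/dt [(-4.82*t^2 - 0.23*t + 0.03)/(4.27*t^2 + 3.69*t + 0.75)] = (-16.8037*t^2 - 7.4862*t - 0.2832)/(18.2329*t^4 + 31.5126*t^3 + 20.0211*t^2 + 5.535*t + 0.5625)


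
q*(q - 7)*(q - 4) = q^3 - 11*q^2 + 28*q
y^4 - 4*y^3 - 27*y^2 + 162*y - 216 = (y - 4)*(y - 3)^2*(y + 6)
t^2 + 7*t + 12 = (t + 3)*(t + 4)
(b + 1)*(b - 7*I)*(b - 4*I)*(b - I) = b^4 + b^3 - 12*I*b^3 - 39*b^2 - 12*I*b^2 - 39*b + 28*I*b + 28*I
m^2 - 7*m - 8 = (m - 8)*(m + 1)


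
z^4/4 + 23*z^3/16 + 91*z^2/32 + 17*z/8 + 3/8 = (z/4 + 1/2)*(z + 1/4)*(z + 3/2)*(z + 2)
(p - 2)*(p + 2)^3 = p^4 + 4*p^3 - 16*p - 16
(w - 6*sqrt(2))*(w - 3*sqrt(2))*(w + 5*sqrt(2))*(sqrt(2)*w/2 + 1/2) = sqrt(2)*w^4/2 - 7*w^3/2 - 29*sqrt(2)*w^2 + 153*w + 90*sqrt(2)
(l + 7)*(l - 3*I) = l^2 + 7*l - 3*I*l - 21*I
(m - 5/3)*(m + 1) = m^2 - 2*m/3 - 5/3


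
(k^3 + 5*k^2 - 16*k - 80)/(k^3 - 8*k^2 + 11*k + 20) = (k^2 + 9*k + 20)/(k^2 - 4*k - 5)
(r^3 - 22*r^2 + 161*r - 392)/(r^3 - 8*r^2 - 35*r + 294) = (r - 8)/(r + 6)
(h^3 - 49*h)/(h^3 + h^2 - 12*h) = (h^2 - 49)/(h^2 + h - 12)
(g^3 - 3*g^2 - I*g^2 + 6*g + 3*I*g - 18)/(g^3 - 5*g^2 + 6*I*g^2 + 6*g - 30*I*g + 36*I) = (g^2 - I*g + 6)/(g^2 + g*(-2 + 6*I) - 12*I)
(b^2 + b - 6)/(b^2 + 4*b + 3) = (b - 2)/(b + 1)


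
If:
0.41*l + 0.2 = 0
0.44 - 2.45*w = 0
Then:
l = -0.49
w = 0.18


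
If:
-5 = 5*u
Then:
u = -1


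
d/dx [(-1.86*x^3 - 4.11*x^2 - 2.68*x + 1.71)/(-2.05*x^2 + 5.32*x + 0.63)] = (3.813*x^4 - 19.7904*x^3 - 30.8746*x^2 + 1.8324*x - 10.7856)/(4.2025*x^4 - 21.812*x^3 + 25.7194*x^2 + 6.7032*x + 0.3969)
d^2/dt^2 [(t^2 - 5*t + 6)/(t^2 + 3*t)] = 4*(-4*t^3 + 9*t^2 + 27*t + 27)/(t^3*(t^3 + 9*t^2 + 27*t + 27))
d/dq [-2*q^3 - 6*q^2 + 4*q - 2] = -6*q^2 - 12*q + 4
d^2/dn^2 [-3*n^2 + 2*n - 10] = -6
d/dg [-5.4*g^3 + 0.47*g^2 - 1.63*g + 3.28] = -16.2*g^2 + 0.94*g - 1.63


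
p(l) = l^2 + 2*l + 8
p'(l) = 2*l + 2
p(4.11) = 33.11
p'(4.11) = 10.22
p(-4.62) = 20.10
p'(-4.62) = -7.24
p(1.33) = 12.43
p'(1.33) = 4.66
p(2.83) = 21.67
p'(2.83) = 7.66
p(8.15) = 90.72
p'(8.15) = 18.30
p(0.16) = 8.35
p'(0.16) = 2.32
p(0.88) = 10.53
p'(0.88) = 3.76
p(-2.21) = 8.46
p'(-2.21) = -2.42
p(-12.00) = 128.00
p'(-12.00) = -22.00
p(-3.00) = 11.00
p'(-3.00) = -4.00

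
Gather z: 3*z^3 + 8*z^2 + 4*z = 3*z^3 + 8*z^2 + 4*z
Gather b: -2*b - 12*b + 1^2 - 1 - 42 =-14*b - 42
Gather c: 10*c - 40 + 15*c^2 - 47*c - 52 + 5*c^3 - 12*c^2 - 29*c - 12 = 5*c^3 + 3*c^2 - 66*c - 104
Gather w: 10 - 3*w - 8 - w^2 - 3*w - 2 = -w^2 - 6*w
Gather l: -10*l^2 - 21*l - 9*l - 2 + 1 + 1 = -10*l^2 - 30*l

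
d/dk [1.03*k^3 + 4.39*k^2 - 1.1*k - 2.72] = 3.09*k^2 + 8.78*k - 1.1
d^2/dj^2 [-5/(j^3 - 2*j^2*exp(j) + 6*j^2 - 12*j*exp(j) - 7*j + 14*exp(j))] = 10*((-j^2*exp(j) - 10*j*exp(j) + 3*j - 7*exp(j) + 6)*(j^3 - 2*j^2*exp(j) + 6*j^2 - 12*j*exp(j) - 7*j + 14*exp(j)) - (2*j^2*exp(j) - 3*j^2 + 16*j*exp(j) - 12*j - 2*exp(j) + 7)^2)/(j^3 - 2*j^2*exp(j) + 6*j^2 - 12*j*exp(j) - 7*j + 14*exp(j))^3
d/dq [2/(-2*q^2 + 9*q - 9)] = 2*(4*q - 9)/(2*q^2 - 9*q + 9)^2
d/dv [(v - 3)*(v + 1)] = 2*v - 2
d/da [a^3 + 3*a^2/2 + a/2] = 3*a^2 + 3*a + 1/2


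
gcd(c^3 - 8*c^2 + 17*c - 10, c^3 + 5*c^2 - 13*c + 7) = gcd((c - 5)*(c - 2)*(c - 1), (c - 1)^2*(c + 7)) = c - 1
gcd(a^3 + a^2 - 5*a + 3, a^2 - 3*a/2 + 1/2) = a - 1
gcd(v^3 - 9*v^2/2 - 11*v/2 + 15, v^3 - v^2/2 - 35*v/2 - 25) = v^2 - 3*v - 10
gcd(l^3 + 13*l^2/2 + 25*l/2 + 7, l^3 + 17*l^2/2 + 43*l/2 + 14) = l^2 + 9*l/2 + 7/2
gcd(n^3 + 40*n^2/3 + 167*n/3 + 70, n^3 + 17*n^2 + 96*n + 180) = n^2 + 11*n + 30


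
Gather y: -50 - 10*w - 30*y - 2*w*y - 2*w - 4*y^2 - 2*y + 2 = -12*w - 4*y^2 + y*(-2*w - 32) - 48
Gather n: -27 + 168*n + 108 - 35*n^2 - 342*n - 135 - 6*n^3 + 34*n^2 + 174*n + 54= -6*n^3 - n^2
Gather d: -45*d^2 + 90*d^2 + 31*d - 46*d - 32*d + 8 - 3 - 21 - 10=45*d^2 - 47*d - 26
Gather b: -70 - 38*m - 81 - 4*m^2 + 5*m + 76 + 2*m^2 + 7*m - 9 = -2*m^2 - 26*m - 84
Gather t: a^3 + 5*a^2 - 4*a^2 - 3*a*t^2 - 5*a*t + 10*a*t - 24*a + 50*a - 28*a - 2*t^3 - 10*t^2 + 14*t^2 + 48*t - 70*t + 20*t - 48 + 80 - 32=a^3 + a^2 - 2*a - 2*t^3 + t^2*(4 - 3*a) + t*(5*a - 2)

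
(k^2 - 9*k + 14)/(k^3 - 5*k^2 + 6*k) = (k - 7)/(k*(k - 3))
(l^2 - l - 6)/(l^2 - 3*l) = (l + 2)/l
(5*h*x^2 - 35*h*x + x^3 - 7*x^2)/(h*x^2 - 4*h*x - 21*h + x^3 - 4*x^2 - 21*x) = x*(5*h + x)/(h*x + 3*h + x^2 + 3*x)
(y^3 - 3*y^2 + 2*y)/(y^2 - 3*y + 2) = y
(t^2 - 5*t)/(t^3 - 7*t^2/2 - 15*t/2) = 2/(2*t + 3)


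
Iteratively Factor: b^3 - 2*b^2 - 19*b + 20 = (b - 5)*(b^2 + 3*b - 4) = (b - 5)*(b + 4)*(b - 1)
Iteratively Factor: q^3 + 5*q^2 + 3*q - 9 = (q + 3)*(q^2 + 2*q - 3) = (q - 1)*(q + 3)*(q + 3)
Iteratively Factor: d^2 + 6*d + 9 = (d + 3)*(d + 3)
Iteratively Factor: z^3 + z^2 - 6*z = (z + 3)*(z^2 - 2*z) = (z - 2)*(z + 3)*(z)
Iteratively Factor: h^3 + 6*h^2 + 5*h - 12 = (h + 4)*(h^2 + 2*h - 3) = (h - 1)*(h + 4)*(h + 3)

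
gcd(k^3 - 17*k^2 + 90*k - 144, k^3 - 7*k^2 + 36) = k^2 - 9*k + 18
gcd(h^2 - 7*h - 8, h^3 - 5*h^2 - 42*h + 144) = h - 8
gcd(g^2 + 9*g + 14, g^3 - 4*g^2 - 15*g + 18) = 1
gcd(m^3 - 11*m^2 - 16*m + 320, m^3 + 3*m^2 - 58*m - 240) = m^2 - 3*m - 40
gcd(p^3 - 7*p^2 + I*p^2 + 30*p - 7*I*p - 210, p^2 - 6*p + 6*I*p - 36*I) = p + 6*I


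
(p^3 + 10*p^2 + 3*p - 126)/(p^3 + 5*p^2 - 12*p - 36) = (p + 7)/(p + 2)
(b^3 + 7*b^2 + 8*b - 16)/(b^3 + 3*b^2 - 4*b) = (b + 4)/b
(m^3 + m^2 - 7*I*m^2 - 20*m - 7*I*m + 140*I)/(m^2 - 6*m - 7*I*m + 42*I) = (m^2 + m - 20)/(m - 6)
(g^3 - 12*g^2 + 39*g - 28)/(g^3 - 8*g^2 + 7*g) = (g - 4)/g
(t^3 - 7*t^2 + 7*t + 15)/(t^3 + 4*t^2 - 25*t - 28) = (t^2 - 8*t + 15)/(t^2 + 3*t - 28)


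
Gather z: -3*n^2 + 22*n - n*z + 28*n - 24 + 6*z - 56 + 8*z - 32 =-3*n^2 + 50*n + z*(14 - n) - 112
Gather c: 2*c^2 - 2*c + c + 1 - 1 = 2*c^2 - c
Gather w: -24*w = -24*w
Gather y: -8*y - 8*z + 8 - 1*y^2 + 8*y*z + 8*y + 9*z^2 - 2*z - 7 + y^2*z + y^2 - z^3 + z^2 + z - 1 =y^2*z + 8*y*z - z^3 + 10*z^2 - 9*z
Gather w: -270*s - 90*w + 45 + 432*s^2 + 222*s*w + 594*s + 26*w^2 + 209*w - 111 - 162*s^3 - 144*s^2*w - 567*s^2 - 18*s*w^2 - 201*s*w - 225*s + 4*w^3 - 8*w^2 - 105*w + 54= -162*s^3 - 135*s^2 + 99*s + 4*w^3 + w^2*(18 - 18*s) + w*(-144*s^2 + 21*s + 14) - 12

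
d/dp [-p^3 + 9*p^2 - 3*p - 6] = -3*p^2 + 18*p - 3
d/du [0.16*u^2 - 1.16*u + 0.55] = 0.32*u - 1.16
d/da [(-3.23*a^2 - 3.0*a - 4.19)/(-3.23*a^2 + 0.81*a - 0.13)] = (-12.3063*a^2 - 26.2276*a + 3.7839)/(10.4329*a^4 - 5.2326*a^3 + 1.4959*a^2 - 0.2106*a + 0.0169)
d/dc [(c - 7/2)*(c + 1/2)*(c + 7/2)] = 3*c^2 + c - 49/4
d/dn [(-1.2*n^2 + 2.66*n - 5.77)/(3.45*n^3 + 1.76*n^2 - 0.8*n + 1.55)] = (4.14*n^4 - 18.354*n^3 + 55.9979*n^2 + 16.5904*n - 0.492999999999999)/(11.9025*n^6 + 12.144*n^5 - 2.4224*n^4 + 7.879*n^3 + 6.096*n^2 - 2.48*n + 2.4025)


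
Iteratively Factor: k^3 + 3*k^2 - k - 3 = (k + 1)*(k^2 + 2*k - 3) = (k + 1)*(k + 3)*(k - 1)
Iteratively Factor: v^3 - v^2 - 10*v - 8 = (v - 4)*(v^2 + 3*v + 2) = (v - 4)*(v + 2)*(v + 1)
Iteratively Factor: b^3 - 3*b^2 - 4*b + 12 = (b - 2)*(b^2 - b - 6) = (b - 3)*(b - 2)*(b + 2)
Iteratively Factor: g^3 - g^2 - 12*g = (g + 3)*(g^2 - 4*g) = (g - 4)*(g + 3)*(g)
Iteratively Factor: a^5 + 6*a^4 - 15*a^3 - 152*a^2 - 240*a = (a + 4)*(a^4 + 2*a^3 - 23*a^2 - 60*a) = (a + 3)*(a + 4)*(a^3 - a^2 - 20*a) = (a + 3)*(a + 4)^2*(a^2 - 5*a) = a*(a + 3)*(a + 4)^2*(a - 5)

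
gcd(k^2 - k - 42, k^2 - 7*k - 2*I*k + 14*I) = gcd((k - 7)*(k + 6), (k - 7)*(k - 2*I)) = k - 7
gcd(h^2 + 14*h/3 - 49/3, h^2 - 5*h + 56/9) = h - 7/3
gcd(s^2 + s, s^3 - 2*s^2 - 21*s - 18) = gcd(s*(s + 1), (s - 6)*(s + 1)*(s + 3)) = s + 1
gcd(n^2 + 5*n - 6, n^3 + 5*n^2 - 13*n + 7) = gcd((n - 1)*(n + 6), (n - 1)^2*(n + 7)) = n - 1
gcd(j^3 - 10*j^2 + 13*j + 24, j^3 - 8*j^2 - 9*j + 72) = j^2 - 11*j + 24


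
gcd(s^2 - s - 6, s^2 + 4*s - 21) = s - 3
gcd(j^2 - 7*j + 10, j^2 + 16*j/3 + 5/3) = 1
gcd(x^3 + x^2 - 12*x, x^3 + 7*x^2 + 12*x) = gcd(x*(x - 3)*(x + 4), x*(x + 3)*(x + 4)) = x^2 + 4*x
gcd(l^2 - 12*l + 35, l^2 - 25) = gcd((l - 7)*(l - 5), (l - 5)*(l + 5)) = l - 5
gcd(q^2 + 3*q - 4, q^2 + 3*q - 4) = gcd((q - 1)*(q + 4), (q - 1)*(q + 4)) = q^2 + 3*q - 4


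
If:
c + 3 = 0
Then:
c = -3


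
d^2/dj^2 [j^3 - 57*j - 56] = 6*j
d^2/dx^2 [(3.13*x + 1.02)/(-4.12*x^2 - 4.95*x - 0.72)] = (-(3.13*x + 1.02)*(8.24*x + 4.95)*(16.48*x + 9.9) + (77.3736*x + 39.3918)*(4.12*x^2 + 4.95*x + 0.72))/(4.12*x^2 + 4.95*x + 0.72)^3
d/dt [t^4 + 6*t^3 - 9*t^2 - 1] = 2*t*(2*t^2 + 9*t - 9)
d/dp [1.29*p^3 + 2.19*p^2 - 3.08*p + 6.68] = 3.87*p^2 + 4.38*p - 3.08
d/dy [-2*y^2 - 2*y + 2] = -4*y - 2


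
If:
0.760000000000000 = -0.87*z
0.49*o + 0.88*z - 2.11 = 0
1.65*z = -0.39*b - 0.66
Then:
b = 2.00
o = 5.87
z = -0.87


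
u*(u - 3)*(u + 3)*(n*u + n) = n*u^4 + n*u^3 - 9*n*u^2 - 9*n*u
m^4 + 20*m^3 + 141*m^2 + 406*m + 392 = (m + 2)*(m + 4)*(m + 7)^2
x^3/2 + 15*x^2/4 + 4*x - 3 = (x/2 + 1)*(x - 1/2)*(x + 6)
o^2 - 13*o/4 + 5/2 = (o - 2)*(o - 5/4)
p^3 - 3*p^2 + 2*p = p*(p - 2)*(p - 1)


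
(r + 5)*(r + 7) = r^2 + 12*r + 35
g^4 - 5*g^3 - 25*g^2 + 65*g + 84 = (g - 7)*(g - 3)*(g + 1)*(g + 4)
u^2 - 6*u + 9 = (u - 3)^2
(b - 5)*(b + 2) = b^2 - 3*b - 10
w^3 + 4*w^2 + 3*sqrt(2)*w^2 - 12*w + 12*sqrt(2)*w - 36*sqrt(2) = (w - 2)*(w + 6)*(w + 3*sqrt(2))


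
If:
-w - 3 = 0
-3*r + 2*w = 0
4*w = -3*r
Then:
No Solution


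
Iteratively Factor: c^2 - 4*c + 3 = (c - 3)*(c - 1)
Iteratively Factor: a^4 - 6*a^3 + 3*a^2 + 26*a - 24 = (a + 2)*(a^3 - 8*a^2 + 19*a - 12) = (a - 1)*(a + 2)*(a^2 - 7*a + 12) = (a - 3)*(a - 1)*(a + 2)*(a - 4)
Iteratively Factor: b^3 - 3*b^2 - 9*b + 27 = (b + 3)*(b^2 - 6*b + 9) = (b - 3)*(b + 3)*(b - 3)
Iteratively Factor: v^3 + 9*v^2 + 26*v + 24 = (v + 3)*(v^2 + 6*v + 8) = (v + 3)*(v + 4)*(v + 2)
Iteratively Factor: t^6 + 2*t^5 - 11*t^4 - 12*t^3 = (t - 3)*(t^5 + 5*t^4 + 4*t^3) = t*(t - 3)*(t^4 + 5*t^3 + 4*t^2) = t*(t - 3)*(t + 4)*(t^3 + t^2) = t^2*(t - 3)*(t + 4)*(t^2 + t) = t^3*(t - 3)*(t + 4)*(t + 1)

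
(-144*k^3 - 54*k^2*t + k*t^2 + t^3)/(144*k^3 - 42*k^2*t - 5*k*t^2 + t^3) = (3*k + t)/(-3*k + t)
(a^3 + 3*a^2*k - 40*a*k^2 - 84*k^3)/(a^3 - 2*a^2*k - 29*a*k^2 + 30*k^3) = (a^2 + 9*a*k + 14*k^2)/(a^2 + 4*a*k - 5*k^2)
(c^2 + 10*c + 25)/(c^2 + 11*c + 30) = (c + 5)/(c + 6)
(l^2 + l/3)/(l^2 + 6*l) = (l + 1/3)/(l + 6)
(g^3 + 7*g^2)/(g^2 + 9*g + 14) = g^2/(g + 2)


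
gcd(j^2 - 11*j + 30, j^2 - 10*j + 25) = j - 5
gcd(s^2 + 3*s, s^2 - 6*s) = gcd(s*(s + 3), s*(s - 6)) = s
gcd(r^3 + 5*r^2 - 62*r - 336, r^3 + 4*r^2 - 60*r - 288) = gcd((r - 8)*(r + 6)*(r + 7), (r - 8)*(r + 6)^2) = r^2 - 2*r - 48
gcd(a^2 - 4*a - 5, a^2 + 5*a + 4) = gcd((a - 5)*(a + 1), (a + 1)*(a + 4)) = a + 1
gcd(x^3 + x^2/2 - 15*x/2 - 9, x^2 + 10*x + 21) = 1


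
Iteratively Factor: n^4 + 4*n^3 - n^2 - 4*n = (n - 1)*(n^3 + 5*n^2 + 4*n) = n*(n - 1)*(n^2 + 5*n + 4) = n*(n - 1)*(n + 4)*(n + 1)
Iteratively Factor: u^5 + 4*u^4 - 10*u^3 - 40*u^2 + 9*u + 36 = (u - 1)*(u^4 + 5*u^3 - 5*u^2 - 45*u - 36) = (u - 1)*(u + 3)*(u^3 + 2*u^2 - 11*u - 12) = (u - 1)*(u + 3)*(u + 4)*(u^2 - 2*u - 3) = (u - 3)*(u - 1)*(u + 3)*(u + 4)*(u + 1)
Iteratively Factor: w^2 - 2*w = (w - 2)*(w)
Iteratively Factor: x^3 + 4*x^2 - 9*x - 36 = (x + 4)*(x^2 - 9) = (x - 3)*(x + 4)*(x + 3)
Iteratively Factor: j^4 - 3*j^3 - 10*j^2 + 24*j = (j - 4)*(j^3 + j^2 - 6*j) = (j - 4)*(j + 3)*(j^2 - 2*j) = (j - 4)*(j - 2)*(j + 3)*(j)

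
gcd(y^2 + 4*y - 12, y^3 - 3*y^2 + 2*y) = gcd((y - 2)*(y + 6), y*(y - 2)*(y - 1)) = y - 2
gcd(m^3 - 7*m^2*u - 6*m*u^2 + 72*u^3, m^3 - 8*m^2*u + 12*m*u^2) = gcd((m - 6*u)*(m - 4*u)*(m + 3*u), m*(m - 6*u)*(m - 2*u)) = -m + 6*u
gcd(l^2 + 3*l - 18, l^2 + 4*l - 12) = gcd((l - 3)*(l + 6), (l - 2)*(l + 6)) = l + 6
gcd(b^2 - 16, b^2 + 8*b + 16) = b + 4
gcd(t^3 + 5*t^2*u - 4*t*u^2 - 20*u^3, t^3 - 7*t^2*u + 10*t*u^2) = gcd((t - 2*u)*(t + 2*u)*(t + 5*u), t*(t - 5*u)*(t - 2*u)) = t - 2*u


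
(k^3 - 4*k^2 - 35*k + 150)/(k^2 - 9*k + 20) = (k^2 + k - 30)/(k - 4)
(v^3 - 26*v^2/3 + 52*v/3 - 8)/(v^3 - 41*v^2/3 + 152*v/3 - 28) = (v - 2)/(v - 7)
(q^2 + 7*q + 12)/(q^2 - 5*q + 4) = (q^2 + 7*q + 12)/(q^2 - 5*q + 4)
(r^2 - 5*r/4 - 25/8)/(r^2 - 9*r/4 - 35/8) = (2*r - 5)/(2*r - 7)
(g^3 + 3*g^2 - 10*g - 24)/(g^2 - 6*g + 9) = (g^2 + 6*g + 8)/(g - 3)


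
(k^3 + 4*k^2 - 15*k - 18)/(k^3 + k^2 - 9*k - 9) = (k + 6)/(k + 3)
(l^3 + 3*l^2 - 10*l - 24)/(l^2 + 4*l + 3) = (l^3 + 3*l^2 - 10*l - 24)/(l^2 + 4*l + 3)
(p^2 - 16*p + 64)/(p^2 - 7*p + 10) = (p^2 - 16*p + 64)/(p^2 - 7*p + 10)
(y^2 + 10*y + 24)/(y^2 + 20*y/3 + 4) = 3*(y + 4)/(3*y + 2)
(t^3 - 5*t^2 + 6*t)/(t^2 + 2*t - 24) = t*(t^2 - 5*t + 6)/(t^2 + 2*t - 24)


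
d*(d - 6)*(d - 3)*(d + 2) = d^4 - 7*d^3 + 36*d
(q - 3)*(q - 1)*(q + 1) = q^3 - 3*q^2 - q + 3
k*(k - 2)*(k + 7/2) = k^3 + 3*k^2/2 - 7*k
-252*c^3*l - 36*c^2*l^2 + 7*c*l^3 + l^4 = l*(-6*c + l)*(6*c + l)*(7*c + l)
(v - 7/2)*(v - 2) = v^2 - 11*v/2 + 7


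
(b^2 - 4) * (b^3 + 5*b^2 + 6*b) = b^5 + 5*b^4 + 2*b^3 - 20*b^2 - 24*b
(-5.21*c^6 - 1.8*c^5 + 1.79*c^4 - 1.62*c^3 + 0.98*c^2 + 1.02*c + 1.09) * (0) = 0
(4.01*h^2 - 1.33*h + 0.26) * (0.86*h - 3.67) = 3.4486*h^3 - 15.8605*h^2 + 5.1047*h - 0.9542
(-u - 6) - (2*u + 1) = -3*u - 7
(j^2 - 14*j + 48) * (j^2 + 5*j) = j^4 - 9*j^3 - 22*j^2 + 240*j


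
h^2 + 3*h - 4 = (h - 1)*(h + 4)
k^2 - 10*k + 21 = (k - 7)*(k - 3)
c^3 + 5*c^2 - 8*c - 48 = (c - 3)*(c + 4)^2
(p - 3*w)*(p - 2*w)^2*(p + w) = p^4 - 6*p^3*w + 9*p^2*w^2 + 4*p*w^3 - 12*w^4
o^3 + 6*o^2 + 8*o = o*(o + 2)*(o + 4)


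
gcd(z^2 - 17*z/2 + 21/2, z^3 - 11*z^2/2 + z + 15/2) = z - 3/2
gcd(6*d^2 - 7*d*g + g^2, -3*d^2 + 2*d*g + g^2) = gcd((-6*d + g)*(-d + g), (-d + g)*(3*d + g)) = d - g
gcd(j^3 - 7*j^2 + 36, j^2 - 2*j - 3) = j - 3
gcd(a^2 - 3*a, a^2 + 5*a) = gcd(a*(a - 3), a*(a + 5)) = a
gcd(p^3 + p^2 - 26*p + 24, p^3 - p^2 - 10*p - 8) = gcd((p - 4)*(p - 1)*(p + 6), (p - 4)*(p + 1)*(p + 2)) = p - 4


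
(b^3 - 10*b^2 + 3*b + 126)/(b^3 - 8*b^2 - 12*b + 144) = (b^2 - 4*b - 21)/(b^2 - 2*b - 24)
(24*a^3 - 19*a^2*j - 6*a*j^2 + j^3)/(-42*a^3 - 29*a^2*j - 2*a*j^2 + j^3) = (-8*a^2 + 9*a*j - j^2)/(14*a^2 + 5*a*j - j^2)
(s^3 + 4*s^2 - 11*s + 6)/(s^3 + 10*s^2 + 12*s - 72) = (s^2 - 2*s + 1)/(s^2 + 4*s - 12)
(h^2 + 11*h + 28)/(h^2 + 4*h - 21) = (h + 4)/(h - 3)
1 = 1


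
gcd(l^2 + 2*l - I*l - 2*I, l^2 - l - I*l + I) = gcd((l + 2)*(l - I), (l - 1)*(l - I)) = l - I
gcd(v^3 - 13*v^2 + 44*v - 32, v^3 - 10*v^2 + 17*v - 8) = v^2 - 9*v + 8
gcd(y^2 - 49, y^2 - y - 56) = y + 7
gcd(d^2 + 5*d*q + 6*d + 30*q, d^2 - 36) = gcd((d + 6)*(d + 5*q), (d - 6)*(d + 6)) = d + 6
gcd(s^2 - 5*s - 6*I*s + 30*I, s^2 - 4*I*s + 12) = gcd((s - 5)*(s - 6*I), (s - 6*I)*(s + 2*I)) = s - 6*I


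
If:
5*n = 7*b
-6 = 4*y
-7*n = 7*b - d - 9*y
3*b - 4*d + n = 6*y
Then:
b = -225/314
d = 459/314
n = -315/314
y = -3/2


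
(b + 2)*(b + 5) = b^2 + 7*b + 10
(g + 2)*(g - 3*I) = g^2 + 2*g - 3*I*g - 6*I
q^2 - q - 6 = (q - 3)*(q + 2)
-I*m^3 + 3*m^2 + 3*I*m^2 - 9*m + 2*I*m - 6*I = (m - 3)*(m + 2*I)*(-I*m + 1)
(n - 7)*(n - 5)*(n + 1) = n^3 - 11*n^2 + 23*n + 35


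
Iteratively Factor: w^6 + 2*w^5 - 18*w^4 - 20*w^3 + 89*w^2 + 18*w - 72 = (w - 1)*(w^5 + 3*w^4 - 15*w^3 - 35*w^2 + 54*w + 72) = (w - 3)*(w - 1)*(w^4 + 6*w^3 + 3*w^2 - 26*w - 24) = (w - 3)*(w - 2)*(w - 1)*(w^3 + 8*w^2 + 19*w + 12) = (w - 3)*(w - 2)*(w - 1)*(w + 3)*(w^2 + 5*w + 4) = (w - 3)*(w - 2)*(w - 1)*(w + 1)*(w + 3)*(w + 4)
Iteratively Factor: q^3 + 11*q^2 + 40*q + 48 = (q + 4)*(q^2 + 7*q + 12) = (q + 4)^2*(q + 3)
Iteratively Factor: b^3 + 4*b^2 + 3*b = (b)*(b^2 + 4*b + 3) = b*(b + 3)*(b + 1)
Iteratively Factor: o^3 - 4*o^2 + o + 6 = (o - 2)*(o^2 - 2*o - 3) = (o - 2)*(o + 1)*(o - 3)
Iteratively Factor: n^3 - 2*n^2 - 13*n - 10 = (n - 5)*(n^2 + 3*n + 2) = (n - 5)*(n + 1)*(n + 2)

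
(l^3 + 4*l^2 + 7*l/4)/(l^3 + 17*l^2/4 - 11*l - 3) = l*(4*l^2 + 16*l + 7)/(4*l^3 + 17*l^2 - 44*l - 12)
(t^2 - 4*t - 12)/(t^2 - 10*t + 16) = (t^2 - 4*t - 12)/(t^2 - 10*t + 16)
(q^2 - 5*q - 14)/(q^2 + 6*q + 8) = (q - 7)/(q + 4)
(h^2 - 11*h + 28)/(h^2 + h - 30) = (h^2 - 11*h + 28)/(h^2 + h - 30)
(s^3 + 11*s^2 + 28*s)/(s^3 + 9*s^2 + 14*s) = (s + 4)/(s + 2)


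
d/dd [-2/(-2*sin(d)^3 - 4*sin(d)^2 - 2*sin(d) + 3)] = -4*(3*sin(d)^2 + 4*sin(d) + 1)*cos(d)/(2*sin(d)^3 + 4*sin(d)^2 + 2*sin(d) - 3)^2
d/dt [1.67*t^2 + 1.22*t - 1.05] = 3.34*t + 1.22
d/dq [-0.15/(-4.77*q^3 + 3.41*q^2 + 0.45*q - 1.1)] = (-2.1465*q^2 + 1.023*q + 0.0675)/(4.77*q^3 - 3.41*q^2 - 0.45*q + 1.1)^2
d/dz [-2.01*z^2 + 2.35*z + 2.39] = 2.35 - 4.02*z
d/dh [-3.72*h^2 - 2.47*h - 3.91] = -7.44*h - 2.47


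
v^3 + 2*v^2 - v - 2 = (v - 1)*(v + 1)*(v + 2)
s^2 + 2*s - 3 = (s - 1)*(s + 3)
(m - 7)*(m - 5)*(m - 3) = m^3 - 15*m^2 + 71*m - 105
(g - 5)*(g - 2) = g^2 - 7*g + 10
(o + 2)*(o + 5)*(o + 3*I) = o^3 + 7*o^2 + 3*I*o^2 + 10*o + 21*I*o + 30*I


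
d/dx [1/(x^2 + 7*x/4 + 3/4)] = 4*(-8*x - 7)/(4*x^2 + 7*x + 3)^2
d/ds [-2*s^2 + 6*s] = 6 - 4*s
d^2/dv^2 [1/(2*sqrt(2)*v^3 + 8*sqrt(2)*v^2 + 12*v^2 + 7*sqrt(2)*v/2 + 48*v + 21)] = 4*(-4*(3*sqrt(2)*v + 4*sqrt(2) + 6)*(4*sqrt(2)*v^3 + 16*sqrt(2)*v^2 + 24*v^2 + 7*sqrt(2)*v + 96*v + 42) + (12*sqrt(2)*v^2 + 32*sqrt(2)*v + 48*v + 7*sqrt(2) + 96)^2)/(4*sqrt(2)*v^3 + 16*sqrt(2)*v^2 + 24*v^2 + 7*sqrt(2)*v + 96*v + 42)^3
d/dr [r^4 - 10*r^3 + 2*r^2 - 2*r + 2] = 4*r^3 - 30*r^2 + 4*r - 2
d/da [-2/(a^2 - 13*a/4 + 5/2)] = 8*(8*a - 13)/(4*a^2 - 13*a + 10)^2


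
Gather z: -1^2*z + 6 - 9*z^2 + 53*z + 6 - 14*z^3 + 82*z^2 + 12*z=-14*z^3 + 73*z^2 + 64*z + 12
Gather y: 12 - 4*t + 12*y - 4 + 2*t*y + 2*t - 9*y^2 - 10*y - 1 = -2*t - 9*y^2 + y*(2*t + 2) + 7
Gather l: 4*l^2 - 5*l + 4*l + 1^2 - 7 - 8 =4*l^2 - l - 14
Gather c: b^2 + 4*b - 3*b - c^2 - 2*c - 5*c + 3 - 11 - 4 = b^2 + b - c^2 - 7*c - 12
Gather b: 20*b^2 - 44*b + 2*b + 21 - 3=20*b^2 - 42*b + 18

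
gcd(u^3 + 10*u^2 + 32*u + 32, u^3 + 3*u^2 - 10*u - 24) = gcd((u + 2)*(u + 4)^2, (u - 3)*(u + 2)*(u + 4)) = u^2 + 6*u + 8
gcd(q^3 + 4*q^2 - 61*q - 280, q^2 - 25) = q + 5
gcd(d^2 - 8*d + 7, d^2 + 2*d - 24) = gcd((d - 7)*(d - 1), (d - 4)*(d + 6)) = 1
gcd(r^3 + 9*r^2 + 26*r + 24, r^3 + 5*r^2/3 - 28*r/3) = r + 4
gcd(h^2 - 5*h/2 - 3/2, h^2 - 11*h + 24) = h - 3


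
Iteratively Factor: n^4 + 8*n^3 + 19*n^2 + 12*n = (n + 3)*(n^3 + 5*n^2 + 4*n) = (n + 3)*(n + 4)*(n^2 + n) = (n + 1)*(n + 3)*(n + 4)*(n)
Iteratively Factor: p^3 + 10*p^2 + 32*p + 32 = (p + 2)*(p^2 + 8*p + 16) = (p + 2)*(p + 4)*(p + 4)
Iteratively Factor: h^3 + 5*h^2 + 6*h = (h + 3)*(h^2 + 2*h) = (h + 2)*(h + 3)*(h)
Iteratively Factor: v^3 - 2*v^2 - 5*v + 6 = (v - 3)*(v^2 + v - 2) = (v - 3)*(v - 1)*(v + 2)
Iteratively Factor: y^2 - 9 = (y - 3)*(y + 3)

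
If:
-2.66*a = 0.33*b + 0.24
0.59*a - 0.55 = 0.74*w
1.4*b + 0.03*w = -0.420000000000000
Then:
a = -0.06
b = -0.28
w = -0.79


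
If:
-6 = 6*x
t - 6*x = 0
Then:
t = -6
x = -1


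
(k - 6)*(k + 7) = k^2 + k - 42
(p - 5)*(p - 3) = p^2 - 8*p + 15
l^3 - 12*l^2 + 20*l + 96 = (l - 8)*(l - 6)*(l + 2)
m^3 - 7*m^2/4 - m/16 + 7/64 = (m - 7/4)*(m - 1/4)*(m + 1/4)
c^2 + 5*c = c*(c + 5)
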